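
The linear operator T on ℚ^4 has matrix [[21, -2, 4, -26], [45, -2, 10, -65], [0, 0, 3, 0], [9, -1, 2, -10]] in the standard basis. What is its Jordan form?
The characteristic polynomial is det(xI - A) = (x - 3)^4, so the eigenvalues are 3 (algebraic multiplicity 4).

For λ = 3: rank(A - 3I) = 1, rank((A - 3I)^2) = 0. The eigenspace has dimension 4 - 1 = 3, so there are 3 Jordan blocks; the rank sequence gives block sizes [2, 1, 1].

Assembling the blocks gives the Jordan form J above.

J = [[3, 1, 0, 0], [0, 3, 0, 0], [0, 0, 3, 0], [0, 0, 0, 3]]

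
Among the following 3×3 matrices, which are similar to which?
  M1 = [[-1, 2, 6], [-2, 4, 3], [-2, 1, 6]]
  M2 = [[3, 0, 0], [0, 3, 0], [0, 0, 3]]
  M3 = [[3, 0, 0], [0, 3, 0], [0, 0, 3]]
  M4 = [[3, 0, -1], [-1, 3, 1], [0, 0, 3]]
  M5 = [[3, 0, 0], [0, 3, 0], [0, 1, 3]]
Characteristic polynomials: χ_{M1} = (x - 3)^3, χ_{M2} = (x - 3)^3, χ_{M3} = (x - 3)^3, χ_{M4} = (x - 3)^3, χ_{M5} = (x - 3)^3.

{M1, M5}: invariant factors x - 3, (x - 3)^2.

{M2, M3}: invariant factors x - 3, x - 3, x - 3.

{M4}: invariant factors (x - 3)^3.

Matrices are similar if and only if their invariant-factor lists agree; the partition into similarity classes is {M1, M5}, {M2, M3}, {M4}.

3 classes: {M1, M5}, {M2, M3}, {M4}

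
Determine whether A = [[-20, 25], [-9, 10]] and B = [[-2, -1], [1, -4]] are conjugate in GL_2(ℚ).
trace(A) = -10 but trace(B) = -6. The trace is a similarity invariant, so A and B are not similar.

No.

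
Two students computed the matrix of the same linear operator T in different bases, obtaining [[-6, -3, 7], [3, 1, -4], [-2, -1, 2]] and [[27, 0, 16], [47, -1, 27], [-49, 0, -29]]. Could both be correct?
Two matrices over a field are similar if and only if they have the same invariant factors.

Both A and B have characteristic polynomial (x + 1)^3 and minimal polynomial (x + 1)^3. Computing further, both have invariant factors (x + 1)^3. Hence A and B are similar.

Yes.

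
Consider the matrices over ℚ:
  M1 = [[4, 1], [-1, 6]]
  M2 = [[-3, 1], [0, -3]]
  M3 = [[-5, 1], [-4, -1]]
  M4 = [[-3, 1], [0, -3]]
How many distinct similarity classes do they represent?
2 classes: {M1}, {M2, M3, M4}

Characteristic polynomials: χ_{M1} = (x - 5)^2, χ_{M2} = (x + 3)^2, χ_{M3} = (x + 3)^2, χ_{M4} = (x + 3)^2.

{M1}: invariant factors (x - 5)^2.

{M2, M3, M4}: invariant factors (x + 3)^2.

Matrices are similar if and only if their invariant-factor lists agree; the partition into similarity classes is {M1}, {M2, M3, M4}.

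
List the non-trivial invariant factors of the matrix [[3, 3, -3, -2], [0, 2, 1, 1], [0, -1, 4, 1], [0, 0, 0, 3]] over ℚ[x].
(x - 3)^2, (x - 3)^2

The Jordan structure of A has elementary divisors (x - 3)^2, (x - 3)^2. Arranging the block sizes at each eigenvalue in decreasing order and taking row products gives the invariant factors.

Invariant factors (smallest first, each dividing the next): (x - 3)^2, (x - 3)^2.

Check: the last factor (x - 3)^2 is the minimal polynomial, and the product (x - 3)^4 is the characteristic polynomial.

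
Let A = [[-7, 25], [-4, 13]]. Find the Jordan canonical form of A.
The characteristic polynomial is det(xI - A) = (x - 3)^2, so the eigenvalues are 3 (algebraic multiplicity 2).

For λ = 3: rank(A - 3I) = 1, rank((A - 3I)^2) = 0. The eigenspace has dimension 2 - 1 = 1, so there is 1 Jordan block; the rank sequence gives block sizes [2].

Assembling the blocks gives the Jordan form J above.

J = [[3, 1], [0, 3]]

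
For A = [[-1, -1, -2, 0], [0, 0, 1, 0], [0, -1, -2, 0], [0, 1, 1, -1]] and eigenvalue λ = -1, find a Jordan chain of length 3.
We seek v_1 ∈ ker((A + I)^3) \ ker((A + I)^2), then set v_{i+1} = (A + I) v_i.

One such chain is v_1 = [[-6, 0, 1, 3]]^T, v_2 = [[-2, 1, -1, 1]]^T, v_3 = [[1, 0, 0, 0]]^T. Check: (A + I) v_3 = [[0, 0, 0, 0]]^T = 0.

v_1 = [[-6, 0, 1, 3]]^T, v_2 = [[-2, 1, -1, 1]]^T, v_3 = [[1, 0, 0, 0]]^T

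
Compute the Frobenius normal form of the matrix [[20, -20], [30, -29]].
The invariant factors of A (the non-unit diagonal entries of the Smith normal form of xI - A over ℚ[x]) are (x + 4)(x + 5), each dividing the next. The characteristic polynomial is their product, (x + 4)(x + 5).

The rational canonical form is the block-diagonal matrix of companion matrices C(f_i):
R = [[0, -20], [1, -9]].

R = [[0, -20], [1, -9]]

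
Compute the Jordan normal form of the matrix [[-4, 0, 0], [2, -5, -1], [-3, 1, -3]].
The characteristic polynomial is det(xI - A) = (x + 4)^3, so the eigenvalues are -4 (algebraic multiplicity 3).

For λ = -4: rank(A + 4I) = 2, rank((A + 4I)^2) = 1, rank((A + 4I)^3) = 0. The eigenspace has dimension 3 - 2 = 1, so there is 1 Jordan block; the rank sequence gives block sizes [3].

Assembling the blocks gives the Jordan form J above.

J = [[-4, 1, 0], [0, -4, 1], [0, 0, -4]]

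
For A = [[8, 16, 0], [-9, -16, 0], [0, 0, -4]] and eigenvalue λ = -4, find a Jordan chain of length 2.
We seek v_1 ∈ ker((A + 4I)^2) \ ker(A + 4I), then set v_{i+1} = (A + 4I) v_i.

One such chain is v_1 = [[-1, 1, 1]]^T, v_2 = [[4, -3, 0]]^T. Check: (A + 4I) v_2 = [[0, 0, 0]]^T = 0.

v_1 = [[-1, 1, 1]]^T, v_2 = [[4, -3, 0]]^T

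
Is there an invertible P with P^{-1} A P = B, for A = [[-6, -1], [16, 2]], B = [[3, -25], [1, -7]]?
Two matrices over a field are similar if and only if they have the same invariant factors.

Both A and B have characteristic polynomial (x + 2)^2 and minimal polynomial (x + 2)^2. Computing further, both have invariant factors (x + 2)^2. Hence A and B are similar.

Yes.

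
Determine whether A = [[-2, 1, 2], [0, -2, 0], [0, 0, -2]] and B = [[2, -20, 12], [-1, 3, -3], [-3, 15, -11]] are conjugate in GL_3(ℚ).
Two matrices over a field are similar if and only if they have the same invariant factors.

Both A and B have characteristic polynomial (x + 2)^3 and minimal polynomial (x + 2)^2. Computing further, both have invariant factors x + 2, (x + 2)^2. Hence A and B are similar.

Yes.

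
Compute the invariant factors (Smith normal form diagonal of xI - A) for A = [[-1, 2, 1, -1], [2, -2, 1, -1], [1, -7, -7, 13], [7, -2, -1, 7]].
The Jordan structure of A has elementary divisors (x + 3)^3, (x - 6). Arranging the block sizes at each eigenvalue in decreasing order and taking row products gives the invariant factors.

Invariant factors (smallest first, each dividing the next): (x - 6)(x + 3)^3.

Check: the last factor (x - 6)(x + 3)^3 is the minimal polynomial, and the product (x - 6)(x + 3)^3 is the characteristic polynomial.

(x - 6)(x + 3)^3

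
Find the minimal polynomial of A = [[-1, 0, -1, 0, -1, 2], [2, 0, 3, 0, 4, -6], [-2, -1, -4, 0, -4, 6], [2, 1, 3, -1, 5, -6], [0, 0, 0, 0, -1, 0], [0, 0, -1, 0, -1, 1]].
The characteristic polynomial factors as (x + 1)^6. The minimal polynomial is ∏(x - λ)^{k_λ} where k_λ is the size of the largest Jordan block at λ.

For λ = -1: rank(A + I) = 3, and the largest Jordan block has size 3 (the smallest k with rank((A + I)^k) = rank((A + I)^(k+1))).

So m_A(x) = (x + 1)^3.

m_A(x) = (x + 1)^3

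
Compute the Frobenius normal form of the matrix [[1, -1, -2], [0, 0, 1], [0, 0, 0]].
The invariant factors of A (the non-unit diagonal entries of the Smith normal form of xI - A over ℚ[x]) are x^2(x - 1), each dividing the next. The characteristic polynomial is their product, x^2(x - 1).

The rational canonical form is the block-diagonal matrix of companion matrices C(f_i):
R = [[0, 0, 0], [1, 0, 0], [0, 1, 1]].

R = [[0, 0, 0], [1, 0, 0], [0, 1, 1]]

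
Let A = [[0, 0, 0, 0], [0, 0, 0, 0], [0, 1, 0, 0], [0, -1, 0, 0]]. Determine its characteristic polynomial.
xI - A = [[x, 0, 0, 0], [0, x, 0, 0], [0, -1, x, 0], [0, 1, 0, x]].

Expanding det(xI - A) along the first row:
det(xI - A) = + (x)·det([[x, 0, 0], [-1, x, 0], [1, 0, x]]) - (0)·det([[0, 0, 0], [0, x, 0], [0, 0, x]]) + (0)·det([[0, x, 0], [0, -1, 0], [0, 1, x]]) - (0)·det([[0, x, 0], [0, -1, x], [0, 1, 0]]).

Evaluating gives χ_A(x) = x^4.

χ_A(x) = x^4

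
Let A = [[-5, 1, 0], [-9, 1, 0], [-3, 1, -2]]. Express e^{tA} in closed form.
e^{tA} = [[(1 - 3*t)*e^{-2*t}, t*e^{-2*t}, 0], [-9*t*e^{-2*t}, (3*t + 1)*e^{-2*t}, 0], [-3*t*e^{-2*t}, t*e^{-2*t}, e^{-2*t}]]

A has Jordan form J = [[-2, 1, 0], [0, -2, 0], [0, 0, -2]] with A = PJP^{-1}, so e^{tA} = P e^{tJ} P^{-1}.

For a Jordan block J_k(λ), e^{tJ_k(λ)} = e^{λt} · (I + tN + t^2 N^2/2! + ... + t^{k-1} N^{k-1}/(k-1)!) where N is the nilpotent superdiagonal part.

Assembling the blocks and conjugating back gives the entries of e^{tA} as shown above.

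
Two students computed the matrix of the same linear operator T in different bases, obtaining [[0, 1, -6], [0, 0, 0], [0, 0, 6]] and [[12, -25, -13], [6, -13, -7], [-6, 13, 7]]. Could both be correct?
Two matrices over a field are similar if and only if they have the same invariant factors.

Both A and B have characteristic polynomial x^2(x - 6) and minimal polynomial x^2(x - 6). Computing further, both have invariant factors x^2(x - 6). Hence A and B are similar.

Yes.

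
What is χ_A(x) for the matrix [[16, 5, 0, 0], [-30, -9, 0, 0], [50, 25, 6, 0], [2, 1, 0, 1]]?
χ_A(x) = (x - 6)^2(x - 1)^2

xI - A = [[x - 16, -5, 0, 0], [30, x + 9, 0, 0], [-50, -25, x - 6, 0], [-2, -1, 0, x - 1]].

Expanding det(xI - A) along the first row:
det(xI - A) = + (x - 16)·det([[x + 9, 0, 0], [-25, x - 6, 0], [-1, 0, x - 1]]) - (-5)·det([[30, 0, 0], [-50, x - 6, 0], [-2, 0, x - 1]]) + (0)·det([[30, x + 9, 0], [-50, -25, 0], [-2, -1, x - 1]]) - (0)·det([[30, x + 9, 0], [-50, -25, x - 6], [-2, -1, 0]]).

Evaluating gives χ_A(x) = x^4 - 14x^3 + 61x^2 - 84x + 36 = (x - 6)^2(x - 1)^2.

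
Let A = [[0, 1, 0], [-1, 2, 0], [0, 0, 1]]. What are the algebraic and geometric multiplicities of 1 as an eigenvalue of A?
algebraic multiplicity 3, geometric multiplicity 2

The characteristic polynomial is (x - 1)^3, so the factor x - 1 appears with exponent 3: the algebraic multiplicity is 3.

rank(A - I) = 1, so the eigenspace has dimension 3 - 1 = 2: the geometric multiplicity is 2.

Since 2 < 3, A is not diagonalizable.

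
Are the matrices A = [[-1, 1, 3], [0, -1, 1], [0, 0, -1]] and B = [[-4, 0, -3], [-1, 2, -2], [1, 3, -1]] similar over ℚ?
Two matrices over a field are similar if and only if they have the same invariant factors.

Both A and B have characteristic polynomial (x + 1)^3 and minimal polynomial (x + 1)^3. Computing further, both have invariant factors (x + 1)^3. Hence A and B are similar.

Yes.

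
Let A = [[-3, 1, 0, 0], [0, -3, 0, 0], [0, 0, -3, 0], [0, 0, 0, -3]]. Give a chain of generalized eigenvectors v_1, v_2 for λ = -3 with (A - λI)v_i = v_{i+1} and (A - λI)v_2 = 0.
v_1 = [[0, 1, 0, 0]]^T, v_2 = [[1, 0, 0, 0]]^T

We seek v_1 ∈ ker((A + 3I)^2) \ ker(A + 3I), then set v_{i+1} = (A + 3I) v_i.

One such chain is v_1 = [[0, 1, 0, 0]]^T, v_2 = [[1, 0, 0, 0]]^T. Check: (A + 3I) v_2 = [[0, 0, 0, 0]]^T = 0.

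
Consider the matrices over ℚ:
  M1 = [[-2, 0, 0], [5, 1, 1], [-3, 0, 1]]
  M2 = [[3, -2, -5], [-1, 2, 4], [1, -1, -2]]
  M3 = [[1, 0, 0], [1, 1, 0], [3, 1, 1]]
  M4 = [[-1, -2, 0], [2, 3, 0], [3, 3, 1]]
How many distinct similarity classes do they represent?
Characteristic polynomials: χ_{M1} = (x - 1)^2(x + 2), χ_{M2} = (x - 1)^3, χ_{M3} = (x - 1)^3, χ_{M4} = (x - 1)^3.

{M1}: invariant factors (x - 1)^2(x + 2).

{M2, M3}: invariant factors (x - 1)^3.

{M4}: invariant factors x - 1, (x - 1)^2.

Matrices are similar if and only if their invariant-factor lists agree; the partition into similarity classes is {M1}, {M2, M3}, {M4}.

3 classes: {M1}, {M2, M3}, {M4}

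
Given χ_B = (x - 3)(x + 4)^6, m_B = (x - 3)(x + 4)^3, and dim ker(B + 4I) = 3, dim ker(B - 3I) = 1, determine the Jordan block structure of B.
λ = -4: algebraic multiplicity 6 (exponent in χ_B), largest block size 3 (exponent in m_B), 3 blocks (geometric multiplicity). These force block sizes [3, 2, 1].
λ = 3: algebraic multiplicity 1 (exponent in χ_B), largest block size 1 (exponent in m_B), 1 block (geometric multiplicity). This forces block sizes [1].

Jordan blocks: (-4, 3), (-4, 2), (-4, 1), (3, 1)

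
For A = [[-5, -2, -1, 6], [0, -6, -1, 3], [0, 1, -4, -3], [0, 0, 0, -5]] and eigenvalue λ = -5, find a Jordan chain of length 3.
We seek v_1 ∈ ker((A + 5I)^3) \ ker((A + 5I)^2), then set v_{i+1} = (A + 5I) v_i.

One such chain is v_1 = [[0, -1, 2, 0]]^T, v_2 = [[0, -1, 1, 0]]^T, v_3 = [[1, 0, 0, 0]]^T. Check: (A + 5I) v_3 = [[0, 0, 0, 0]]^T = 0.

v_1 = [[0, -1, 2, 0]]^T, v_2 = [[0, -1, 1, 0]]^T, v_3 = [[1, 0, 0, 0]]^T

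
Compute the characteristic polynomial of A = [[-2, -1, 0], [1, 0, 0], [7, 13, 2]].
xI - A = [[x + 2, 1, 0], [-1, x, 0], [-7, -13, x - 2]].

Expanding det(xI - A) along the first row:
det(xI - A) = + (x + 2)·det([[x, 0], [-13, x - 2]]) - (1)·det([[-1, 0], [-7, x - 2]]) + (0)·det([[-1, x], [-7, -13]]).

Evaluating gives χ_A(x) = x^3 - 3x - 2 = (x - 2)(x + 1)^2.

χ_A(x) = (x - 2)(x + 1)^2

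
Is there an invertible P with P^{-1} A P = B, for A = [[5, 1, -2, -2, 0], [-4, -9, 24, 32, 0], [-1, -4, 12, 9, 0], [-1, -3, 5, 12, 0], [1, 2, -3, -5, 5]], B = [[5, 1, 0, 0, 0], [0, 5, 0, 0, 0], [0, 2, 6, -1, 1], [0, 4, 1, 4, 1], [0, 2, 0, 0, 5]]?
Yes.

Two matrices over a field are similar if and only if they have the same invariant factors.

Both A and B have characteristic polynomial (x - 5)^5 and minimal polynomial (x - 5)^2. Computing further, both have invariant factors x - 5, (x - 5)^2, (x - 5)^2. Hence A and B are similar.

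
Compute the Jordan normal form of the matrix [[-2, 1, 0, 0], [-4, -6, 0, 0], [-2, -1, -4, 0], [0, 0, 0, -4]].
J = [[-4, 1, 0, 0], [0, -4, 0, 0], [0, 0, -4, 0], [0, 0, 0, -4]]

The characteristic polynomial is det(xI - A) = (x + 4)^4, so the eigenvalues are -4 (algebraic multiplicity 4).

For λ = -4: rank(A + 4I) = 1, rank((A + 4I)^2) = 0. The eigenspace has dimension 4 - 1 = 3, so there are 3 Jordan blocks; the rank sequence gives block sizes [2, 1, 1].

Assembling the blocks gives the Jordan form J above.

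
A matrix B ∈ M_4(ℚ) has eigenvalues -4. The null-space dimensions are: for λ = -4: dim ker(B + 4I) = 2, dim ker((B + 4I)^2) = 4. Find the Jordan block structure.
λ = -4: successive nullity increments [2, 2] count blocks of size ≥ k; block sizes are [2, 2].

Jordan blocks: (-4, 2), (-4, 2)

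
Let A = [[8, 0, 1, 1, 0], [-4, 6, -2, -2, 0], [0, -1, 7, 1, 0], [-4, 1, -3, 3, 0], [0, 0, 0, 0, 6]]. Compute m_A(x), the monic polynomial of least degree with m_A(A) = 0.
m_A(x) = (x - 6)^2

The characteristic polynomial factors as (x - 6)^5. The minimal polynomial is ∏(x - λ)^{k_λ} where k_λ is the size of the largest Jordan block at λ.

For λ = 6: rank(A - 6I) = 2, and the largest Jordan block has size 2 (the smallest k with rank((A - 6I)^k) = rank((A - 6I)^(k+1))).

So m_A(x) = (x - 6)^2.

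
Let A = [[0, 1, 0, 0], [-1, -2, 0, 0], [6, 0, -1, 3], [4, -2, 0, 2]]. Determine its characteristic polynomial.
χ_A(x) = (x - 2)(x + 1)^3

xI - A = [[x, -1, 0, 0], [1, x + 2, 0, 0], [-6, 0, x + 1, -3], [-4, 2, 0, x - 2]].

Expanding det(xI - A) along the first row:
det(xI - A) = + (x)·det([[x + 2, 0, 0], [0, x + 1, -3], [2, 0, x - 2]]) - (-1)·det([[1, 0, 0], [-6, x + 1, -3], [-4, 0, x - 2]]) + (0)·det([[1, x + 2, 0], [-6, 0, -3], [-4, 2, x - 2]]) - (0)·det([[1, x + 2, 0], [-6, 0, x + 1], [-4, 2, 0]]).

Evaluating gives χ_A(x) = x^4 + x^3 - 3x^2 - 5x - 2 = (x - 2)(x + 1)^3.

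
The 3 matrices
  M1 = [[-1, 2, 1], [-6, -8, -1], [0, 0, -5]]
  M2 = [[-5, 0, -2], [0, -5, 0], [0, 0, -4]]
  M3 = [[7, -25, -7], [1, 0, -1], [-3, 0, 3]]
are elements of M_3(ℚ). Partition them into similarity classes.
Characteristic polynomials: χ_{M1} = (x + 4)(x + 5)^2, χ_{M2} = (x + 4)(x + 5)^2, χ_{M3} = x(x - 5)^2.

{M1}: invariant factors (x + 4)(x + 5)^2.

{M2}: invariant factors x + 5, (x + 4)(x + 5).

{M3}: invariant factors x(x - 5)^2.

Matrices are similar if and only if their invariant-factor lists agree; the partition into similarity classes is {M1}, {M2}, {M3}.

3 classes: {M1}, {M2}, {M3}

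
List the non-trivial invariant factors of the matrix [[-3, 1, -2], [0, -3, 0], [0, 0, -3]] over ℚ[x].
The Jordan structure of A has elementary divisors (x + 3)^2, (x + 3). Arranging the block sizes at each eigenvalue in decreasing order and taking row products gives the invariant factors.

Invariant factors (smallest first, each dividing the next): x + 3, (x + 3)^2.

Check: the last factor (x + 3)^2 is the minimal polynomial, and the product (x + 3)^3 is the characteristic polynomial.

x + 3, (x + 3)^2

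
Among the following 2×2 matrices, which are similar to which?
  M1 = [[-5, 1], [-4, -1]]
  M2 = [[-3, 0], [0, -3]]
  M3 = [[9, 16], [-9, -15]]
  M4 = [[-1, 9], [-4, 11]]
Characteristic polynomials: χ_{M1} = (x + 3)^2, χ_{M2} = (x + 3)^2, χ_{M3} = (x + 3)^2, χ_{M4} = (x - 5)^2.

{M1, M3}: invariant factors (x + 3)^2.

{M2}: invariant factors x + 3, x + 3.

{M4}: invariant factors (x - 5)^2.

Matrices are similar if and only if their invariant-factor lists agree; the partition into similarity classes is {M1, M3}, {M2}, {M4}.

3 classes: {M1, M3}, {M2}, {M4}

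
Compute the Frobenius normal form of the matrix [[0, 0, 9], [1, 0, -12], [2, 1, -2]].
The invariant factors of A (the non-unit diagonal entries of the Smith normal form of xI - A over ℚ[x]) are (x + 3)(x^2 - x - 3), each dividing the next. The characteristic polynomial is their product, (x + 3)(x^2 - x - 3).

The rational canonical form is the block-diagonal matrix of companion matrices C(f_i):
R = [[0, 0, 9], [1, 0, 6], [0, 1, -2]].

Note the characteristic polynomial does not split into linear factors over ℚ, so A has no Jordan form over ℚ; the rational canonical form exists over any field.

R = [[0, 0, 9], [1, 0, 6], [0, 1, -2]]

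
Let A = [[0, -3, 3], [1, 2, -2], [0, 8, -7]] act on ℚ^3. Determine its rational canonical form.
The invariant factors of A (the non-unit diagonal entries of the Smith normal form of xI - A over ℚ[x]) are (x + 3)(x^2 + 2x - 1), each dividing the next. The characteristic polynomial is their product, (x + 3)(x^2 + 2x - 1).

The rational canonical form is the block-diagonal matrix of companion matrices C(f_i):
R = [[0, 0, 3], [1, 0, -5], [0, 1, -5]].

Note the characteristic polynomial does not split into linear factors over ℚ, so A has no Jordan form over ℚ; the rational canonical form exists over any field.

R = [[0, 0, 3], [1, 0, -5], [0, 1, -5]]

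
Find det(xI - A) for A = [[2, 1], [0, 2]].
xI - A = [[x - 2, -1], [0, x - 2]].

Expanding det(xI - A) along the first row:
det(xI - A) = + (x - 2)·det([[x - 2]]) - (-1)·det([[0]]).

Evaluating gives χ_A(x) = x^2 - 4x + 4 = (x - 2)^2.

χ_A(x) = (x - 2)^2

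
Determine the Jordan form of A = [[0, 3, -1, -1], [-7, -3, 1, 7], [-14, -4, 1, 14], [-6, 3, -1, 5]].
The characteristic polynomial is det(xI - A) = (x - 6)(x + 1)^3, so the eigenvalues are -1 (algebraic multiplicity 3), 6 (algebraic multiplicity 1).

For λ = -1: rank(A + I) = 3, rank((A + I)^2) = 2, rank((A + I)^3) = 1. The eigenspace has dimension 4 - 3 = 1, so there is 1 Jordan block; the rank sequence gives block sizes [3].

For λ = 6: algebraic multiplicity 1 gives one 1×1 block.

Assembling the blocks gives the Jordan form J above.

J = [[-1, 1, 0, 0], [0, -1, 1, 0], [0, 0, -1, 0], [0, 0, 0, 6]]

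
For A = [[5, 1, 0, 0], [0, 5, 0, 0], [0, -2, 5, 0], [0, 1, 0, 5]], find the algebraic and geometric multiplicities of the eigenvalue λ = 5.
The characteristic polynomial is (x - 5)^4, so the factor x - 5 appears with exponent 4: the algebraic multiplicity is 4.

rank(A - 5I) = 1, so the eigenspace has dimension 4 - 1 = 3: the geometric multiplicity is 3.

Since 3 < 4, A is not diagonalizable.

algebraic multiplicity 4, geometric multiplicity 3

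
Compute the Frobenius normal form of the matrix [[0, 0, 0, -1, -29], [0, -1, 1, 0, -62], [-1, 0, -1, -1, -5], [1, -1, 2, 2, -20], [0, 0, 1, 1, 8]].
The invariant factors of A (the non-unit diagonal entries of the Smith normal form of xI - A over ℚ[x]) are (x - 2)^3(x - 1)^2, each dividing the next. The characteristic polynomial is their product, (x - 2)^3(x - 1)^2.

The rational canonical form is the block-diagonal matrix of companion matrices C(f_i):
R = [[0, 0, 0, 0, 8], [1, 0, 0, 0, -28], [0, 1, 0, 0, 38], [0, 0, 1, 0, -25], [0, 0, 0, 1, 8]].

R = [[0, 0, 0, 0, 8], [1, 0, 0, 0, -28], [0, 1, 0, 0, 38], [0, 0, 1, 0, -25], [0, 0, 0, 1, 8]]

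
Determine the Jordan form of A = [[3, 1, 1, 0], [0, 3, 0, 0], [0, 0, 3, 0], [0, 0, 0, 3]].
J = [[3, 1, 0, 0], [0, 3, 0, 0], [0, 0, 3, 0], [0, 0, 0, 3]]

The characteristic polynomial is det(xI - A) = (x - 3)^4, so the eigenvalues are 3 (algebraic multiplicity 4).

For λ = 3: rank(A - 3I) = 1, rank((A - 3I)^2) = 0. The eigenspace has dimension 4 - 1 = 3, so there are 3 Jordan blocks; the rank sequence gives block sizes [2, 1, 1].

Assembling the blocks gives the Jordan form J above.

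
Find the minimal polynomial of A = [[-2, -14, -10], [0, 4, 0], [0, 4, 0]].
m_A(x) = x(x - 4)(x + 2)

The characteristic polynomial factors as x(x - 4)(x + 2). The minimal polynomial is ∏(x - λ)^{k_λ} where k_λ is the size of the largest Jordan block at λ.

For λ = -2: rank(A + 2I) = 2, and the largest Jordan block has size 1 (the smallest k with rank((A + 2I)^k) = rank((A + 2I)^(k+1))).
For λ = 0: rank(A) = 2, and the largest Jordan block has size 1 (the smallest k with rank(A^k) = rank(A^(k+1))).
For λ = 4: rank(A - 4I) = 2, and the largest Jordan block has size 1 (the smallest k with rank((A - 4I)^k) = rank((A - 4I)^(k+1))).

So m_A(x) = x(x - 4)(x + 2).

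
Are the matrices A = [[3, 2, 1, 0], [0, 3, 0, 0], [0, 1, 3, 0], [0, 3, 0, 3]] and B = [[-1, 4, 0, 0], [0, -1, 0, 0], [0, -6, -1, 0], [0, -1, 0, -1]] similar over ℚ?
No.

trace(A) = 12 but trace(B) = -4. The trace is a similarity invariant, so A and B are not similar.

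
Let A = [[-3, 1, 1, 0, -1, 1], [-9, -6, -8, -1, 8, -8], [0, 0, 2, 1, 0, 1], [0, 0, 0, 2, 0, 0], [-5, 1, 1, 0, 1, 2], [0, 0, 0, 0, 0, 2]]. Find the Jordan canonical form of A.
The characteristic polynomial is det(xI - A) = (x - 2)^4(x + 5)^2, so the eigenvalues are -5 (algebraic multiplicity 2), 2 (algebraic multiplicity 4).

For λ = -5: rank(A + 5I) = 5, rank((A + 5I)^2) = 4. The eigenspace has dimension 6 - 5 = 1, so there is 1 Jordan block; the rank sequence gives block sizes [2].

For λ = 2: rank(A - 2I) = 4, rank((A - 2I)^2) = 2. The eigenspace has dimension 6 - 4 = 2, so there are 2 Jordan blocks; the rank sequence gives block sizes [2, 2].

Assembling the blocks gives the Jordan form J above.

J = [[-5, 1, 0, 0, 0, 0], [0, -5, 0, 0, 0, 0], [0, 0, 2, 1, 0, 0], [0, 0, 0, 2, 0, 0], [0, 0, 0, 0, 2, 1], [0, 0, 0, 0, 0, 2]]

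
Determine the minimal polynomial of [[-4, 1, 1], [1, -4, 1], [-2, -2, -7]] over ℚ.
The characteristic polynomial factors as (x + 5)^3. The minimal polynomial is ∏(x - λ)^{k_λ} where k_λ is the size of the largest Jordan block at λ.

For λ = -5: rank(A + 5I) = 1, and the largest Jordan block has size 2 (the smallest k with rank((A + 5I)^k) = rank((A + 5I)^(k+1))).

So m_A(x) = (x + 5)^2.

m_A(x) = (x + 5)^2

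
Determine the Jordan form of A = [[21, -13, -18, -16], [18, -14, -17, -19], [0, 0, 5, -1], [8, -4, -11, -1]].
J = [[-5, 0, 0, 0], [0, 4, 0, 0], [0, 0, 6, 1], [0, 0, 0, 6]]

The characteristic polynomial is det(xI - A) = (x - 6)^2(x - 4)(x + 5), so the eigenvalues are -5 (algebraic multiplicity 1), 4 (algebraic multiplicity 1), 6 (algebraic multiplicity 2).

For λ = -5: algebraic multiplicity 1 gives one 1×1 block.

For λ = 4: algebraic multiplicity 1 gives one 1×1 block.

For λ = 6: rank(A - 6I) = 3, rank((A - 6I)^2) = 2. The eigenspace has dimension 4 - 3 = 1, so there is 1 Jordan block; the rank sequence gives block sizes [2].

Assembling the blocks gives the Jordan form J above.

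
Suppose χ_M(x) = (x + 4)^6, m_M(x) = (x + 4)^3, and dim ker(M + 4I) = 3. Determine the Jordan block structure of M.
Jordan blocks: (-4, 3), (-4, 2), (-4, 1)

λ = -4: algebraic multiplicity 6 (exponent in χ_M), largest block size 3 (exponent in m_M), 3 blocks (geometric multiplicity). These force block sizes [3, 2, 1].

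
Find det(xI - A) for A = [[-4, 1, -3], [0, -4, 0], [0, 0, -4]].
xI - A = [[x + 4, -1, 3], [0, x + 4, 0], [0, 0, x + 4]].

Expanding det(xI - A) along the first row:
det(xI - A) = + (x + 4)·det([[x + 4, 0], [0, x + 4]]) - (-1)·det([[0, 0], [0, x + 4]]) + (3)·det([[0, x + 4], [0, 0]]).

Evaluating gives χ_A(x) = x^3 + 12x^2 + 48x + 64 = (x + 4)^3.

χ_A(x) = (x + 4)^3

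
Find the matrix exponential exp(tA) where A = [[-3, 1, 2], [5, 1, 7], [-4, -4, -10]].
e^{tA} = [[(-t^2 + t + 1)*e^{-4*t}, t*(1 - t)*e^{-4*t}, t*(4 - 3*t)*e^{-4*t}/2], [t*(t + 5)*e^{-4*t}, (t^2 + 5*t + 1)*e^{-4*t}, t*(3*t + 14)*e^{-4*t}/2], [-4*t*e^{-4*t}, -4*t*e^{-4*t}, (1 - 6*t)*e^{-4*t}]]

A has Jordan form J = [[-4, 1, 0], [0, -4, 1], [0, 0, -4]] with A = PJP^{-1}, so e^{tA} = P e^{tJ} P^{-1}.

For a Jordan block J_k(λ), e^{tJ_k(λ)} = e^{λt} · (I + tN + t^2 N^2/2! + ... + t^{k-1} N^{k-1}/(k-1)!) where N is the nilpotent superdiagonal part.

Assembling the blocks and conjugating back gives the entries of e^{tA} as shown above.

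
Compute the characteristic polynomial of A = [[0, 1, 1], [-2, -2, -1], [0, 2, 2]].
xI - A = [[x, -1, -1], [2, x + 2, 1], [0, -2, x - 2]].

Expanding det(xI - A) along the first row:
det(xI - A) = + (x)·det([[x + 2, 1], [-2, x - 2]]) - (-1)·det([[2, 1], [0, x - 2]]) + (-1)·det([[2, x + 2], [0, -2]]).

Evaluating gives χ_A(x) = x^3.

χ_A(x) = x^3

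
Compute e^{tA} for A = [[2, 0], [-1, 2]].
e^{tA} = [[e^{2*t}, 0], [-t*e^{2*t}, e^{2*t}]]

A has Jordan form J = [[2, 1], [0, 2]] with A = PJP^{-1}, so e^{tA} = P e^{tJ} P^{-1}.

For a Jordan block J_k(λ), e^{tJ_k(λ)} = e^{λt} · (I + tN + t^2 N^2/2! + ... + t^{k-1} N^{k-1}/(k-1)!) where N is the nilpotent superdiagonal part.

Assembling the blocks and conjugating back gives the entries of e^{tA} as shown above.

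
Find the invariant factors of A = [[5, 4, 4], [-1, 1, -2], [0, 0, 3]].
The Jordan structure of A has elementary divisors (x - 3)^2, (x - 3). Arranging the block sizes at each eigenvalue in decreasing order and taking row products gives the invariant factors.

Invariant factors (smallest first, each dividing the next): x - 3, (x - 3)^2.

Check: the last factor (x - 3)^2 is the minimal polynomial, and the product (x - 3)^3 is the characteristic polynomial.

x - 3, (x - 3)^2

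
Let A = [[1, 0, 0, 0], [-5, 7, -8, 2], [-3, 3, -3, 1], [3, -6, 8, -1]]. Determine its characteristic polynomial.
xI - A = [[x - 1, 0, 0, 0], [5, x - 7, 8, -2], [3, -3, x + 3, -1], [-3, 6, -8, x + 1]].

Expanding det(xI - A) along the first row:
det(xI - A) = + (x - 1)·det([[x - 7, 8, -2], [-3, x + 3, -1], [6, -8, x + 1]]) - (0)·det([[5, 8, -2], [3, x + 3, -1], [-3, -8, x + 1]]) + (0)·det([[5, x - 7, -2], [3, -3, -1], [-3, 6, x + 1]]) - (0)·det([[5, x - 7, 8], [3, -3, x + 3], [-3, 6, -8]]).

Evaluating gives χ_A(x) = x^4 - 4x^3 + 6x^2 - 4x + 1 = (x - 1)^4.

χ_A(x) = (x - 1)^4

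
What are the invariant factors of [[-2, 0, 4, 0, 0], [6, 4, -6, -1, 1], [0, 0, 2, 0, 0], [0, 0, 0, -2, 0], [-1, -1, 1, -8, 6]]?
x + 2, (x - 5)^2(x - 2)(x + 2)

The Jordan structure of A has elementary divisors (x + 2), (x + 2), (x - 2), (x - 5)^2. Arranging the block sizes at each eigenvalue in decreasing order and taking row products gives the invariant factors.

Invariant factors (smallest first, each dividing the next): x + 2, (x - 5)^2(x - 2)(x + 2).

Check: the last factor (x - 5)^2(x - 2)(x + 2) is the minimal polynomial, and the product (x - 5)^2(x - 2)(x + 2)^2 is the characteristic polynomial.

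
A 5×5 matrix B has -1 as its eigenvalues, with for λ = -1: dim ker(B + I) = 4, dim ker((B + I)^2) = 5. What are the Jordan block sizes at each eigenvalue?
Jordan blocks: (-1, 2), (-1, 1), (-1, 1), (-1, 1)

λ = -1: successive nullity increments [4, 1] count blocks of size ≥ k; block sizes are [2, 1, 1, 1].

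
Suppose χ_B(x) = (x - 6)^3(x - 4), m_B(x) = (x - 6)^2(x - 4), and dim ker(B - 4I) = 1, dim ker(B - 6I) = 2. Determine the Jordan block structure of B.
λ = 4: algebraic multiplicity 1 (exponent in χ_B), largest block size 1 (exponent in m_B), 1 block (geometric multiplicity). This forces block sizes [1].
λ = 6: algebraic multiplicity 3 (exponent in χ_B), largest block size 2 (exponent in m_B), 2 blocks (geometric multiplicity). These force block sizes [2, 1].

Jordan blocks: (4, 1), (6, 2), (6, 1)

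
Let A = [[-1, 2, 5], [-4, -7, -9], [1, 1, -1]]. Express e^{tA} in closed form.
A has Jordan form J = [[-3, 1, 0], [0, -3, 1], [0, 0, -3]] with A = PJP^{-1}, so e^{tA} = P e^{tJ} P^{-1}.

For a Jordan block J_k(λ), e^{tJ_k(λ)} = e^{λt} · (I + tN + t^2 N^2/2! + ... + t^{k-1} N^{k-1}/(k-1)!) where N is the nilpotent superdiagonal part.

Assembling the blocks and conjugating back gives the entries of e^{tA} as shown above.

e^{tA} = [[(t^2 + 4*t + 2)*e^{-3*t}/2, t*(t + 4)*e^{-3*t}/2, t*(t + 5)*e^{-3*t}], [t*(-t - 8)*e^{-3*t}/2, (-t^2 - 8*t + 2)*e^{-3*t}/2, t*(-t - 9)*e^{-3*t}], [t*e^{-3*t}, t*e^{-3*t}, (2*t + 1)*e^{-3*t}]]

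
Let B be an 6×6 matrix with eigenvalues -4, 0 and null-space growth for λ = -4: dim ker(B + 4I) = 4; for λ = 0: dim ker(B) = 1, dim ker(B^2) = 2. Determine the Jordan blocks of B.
λ = -4: successive nullity increments [4] count blocks of size ≥ k; block sizes are [1, 1, 1, 1].
λ = 0: successive nullity increments [1, 1] count blocks of size ≥ k; block sizes are [2].

Jordan blocks: (-4, 1), (-4, 1), (-4, 1), (-4, 1), (0, 2)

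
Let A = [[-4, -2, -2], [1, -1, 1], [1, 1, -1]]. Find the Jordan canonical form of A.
The characteristic polynomial is det(xI - A) = (x + 2)^3, so the eigenvalues are -2 (algebraic multiplicity 3).

For λ = -2: rank(A + 2I) = 1, rank((A + 2I)^2) = 0. The eigenspace has dimension 3 - 1 = 2, so there are 2 Jordan blocks; the rank sequence gives block sizes [2, 1].

Assembling the blocks gives the Jordan form J above.

J = [[-2, 1, 0], [0, -2, 0], [0, 0, -2]]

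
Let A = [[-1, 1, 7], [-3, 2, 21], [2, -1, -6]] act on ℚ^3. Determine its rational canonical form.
R = [[0, 0, 8], [1, 0, -2], [0, 1, -5]]

The invariant factors of A (the non-unit diagonal entries of the Smith normal form of xI - A over ℚ[x]) are (x - 1)(x + 2)(x + 4), each dividing the next. The characteristic polynomial is their product, (x - 1)(x + 2)(x + 4).

The rational canonical form is the block-diagonal matrix of companion matrices C(f_i):
R = [[0, 0, 8], [1, 0, -2], [0, 1, -5]].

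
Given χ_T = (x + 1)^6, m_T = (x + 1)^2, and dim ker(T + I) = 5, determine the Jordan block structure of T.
λ = -1: algebraic multiplicity 6 (exponent in χ_T), largest block size 2 (exponent in m_T), 5 blocks (geometric multiplicity). These force block sizes [2, 1, 1, 1, 1].

Jordan blocks: (-1, 2), (-1, 1), (-1, 1), (-1, 1), (-1, 1)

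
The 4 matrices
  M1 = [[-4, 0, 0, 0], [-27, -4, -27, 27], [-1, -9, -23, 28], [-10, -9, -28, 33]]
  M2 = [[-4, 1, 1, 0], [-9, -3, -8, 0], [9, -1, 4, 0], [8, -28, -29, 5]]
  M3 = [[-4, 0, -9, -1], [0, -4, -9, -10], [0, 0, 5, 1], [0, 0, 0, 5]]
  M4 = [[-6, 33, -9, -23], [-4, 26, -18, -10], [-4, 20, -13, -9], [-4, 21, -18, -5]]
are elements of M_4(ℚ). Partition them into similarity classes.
2 classes: {M1, M3}, {M2, M4}

Characteristic polynomials: χ_{M1} = (x - 5)^2(x + 4)^2, χ_{M2} = (x - 5)^2(x + 4)^2, χ_{M3} = (x - 5)^2(x + 4)^2, χ_{M4} = (x - 5)^2(x + 4)^2.

{M1, M3}: invariant factors x + 4, (x - 5)^2(x + 4).

{M2, M4}: invariant factors (x - 5)^2(x + 4)^2.

Matrices are similar if and only if their invariant-factor lists agree; the partition into similarity classes is {M1, M3}, {M2, M4}.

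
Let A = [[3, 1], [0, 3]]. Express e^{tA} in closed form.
e^{tA} = [[e^{3*t}, t*e^{3*t}], [0, e^{3*t}]]

A has Jordan form J = [[3, 1], [0, 3]] with A = PJP^{-1}, so e^{tA} = P e^{tJ} P^{-1}.

For a Jordan block J_k(λ), e^{tJ_k(λ)} = e^{λt} · (I + tN + t^2 N^2/2! + ... + t^{k-1} N^{k-1}/(k-1)!) where N is the nilpotent superdiagonal part.

Assembling the blocks and conjugating back gives the entries of e^{tA} as shown above.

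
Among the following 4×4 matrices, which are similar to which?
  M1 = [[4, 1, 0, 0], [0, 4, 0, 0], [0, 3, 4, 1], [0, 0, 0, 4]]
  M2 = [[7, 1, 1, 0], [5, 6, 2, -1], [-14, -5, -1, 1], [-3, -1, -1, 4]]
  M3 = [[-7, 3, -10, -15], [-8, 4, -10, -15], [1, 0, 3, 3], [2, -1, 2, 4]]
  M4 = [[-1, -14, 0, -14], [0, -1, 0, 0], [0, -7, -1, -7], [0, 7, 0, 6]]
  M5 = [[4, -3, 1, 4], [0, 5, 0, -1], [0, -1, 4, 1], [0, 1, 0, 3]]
Characteristic polynomials: χ_{M1} = (x - 4)^4, χ_{M2} = (x - 4)^4, χ_{M3} = (x - 1)^4, χ_{M4} = (x - 6)(x + 1)^3, χ_{M5} = (x - 4)^4.

{M1, M2, M5}: invariant factors (x - 4)^2, (x - 4)^2.

{M3}: invariant factors (x - 1)^2, (x - 1)^2.

{M4}: invariant factors x + 1, x + 1, (x - 6)(x + 1).

Matrices are similar if and only if their invariant-factor lists agree; the partition into similarity classes is {M1, M2, M5}, {M3}, {M4}.

3 classes: {M1, M2, M5}, {M3}, {M4}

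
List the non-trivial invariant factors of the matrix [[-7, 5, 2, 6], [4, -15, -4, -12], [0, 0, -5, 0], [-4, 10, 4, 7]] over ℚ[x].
The Jordan structure of A has elementary divisors (x + 5)^2, (x + 5), (x + 5). Arranging the block sizes at each eigenvalue in decreasing order and taking row products gives the invariant factors.

Invariant factors (smallest first, each dividing the next): x + 5, x + 5, (x + 5)^2.

Check: the last factor (x + 5)^2 is the minimal polynomial, and the product (x + 5)^4 is the characteristic polynomial.

x + 5, x + 5, (x + 5)^2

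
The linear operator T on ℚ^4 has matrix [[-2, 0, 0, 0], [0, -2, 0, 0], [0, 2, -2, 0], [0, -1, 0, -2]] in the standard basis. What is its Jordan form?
The characteristic polynomial is det(xI - A) = (x + 2)^4, so the eigenvalues are -2 (algebraic multiplicity 4).

For λ = -2: rank(A + 2I) = 1, rank((A + 2I)^2) = 0. The eigenspace has dimension 4 - 1 = 3, so there are 3 Jordan blocks; the rank sequence gives block sizes [2, 1, 1].

Assembling the blocks gives the Jordan form J above.

J = [[-2, 1, 0, 0], [0, -2, 0, 0], [0, 0, -2, 0], [0, 0, 0, -2]]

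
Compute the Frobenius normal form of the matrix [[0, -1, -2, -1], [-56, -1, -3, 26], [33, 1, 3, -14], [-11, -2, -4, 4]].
The invariant factors of A (the non-unit diagonal entries of the Smith normal form of xI - A over ℚ[x]) are (x - 6)(x^3 + 3x + 1), each dividing the next. The characteristic polynomial is their product, (x - 6)(x^3 + 3x + 1).

The rational canonical form is the block-diagonal matrix of companion matrices C(f_i):
R = [[0, 0, 0, 6], [1, 0, 0, 17], [0, 1, 0, -3], [0, 0, 1, 6]].

Note the characteristic polynomial does not split into linear factors over ℚ, so A has no Jordan form over ℚ; the rational canonical form exists over any field.

R = [[0, 0, 0, 6], [1, 0, 0, 17], [0, 1, 0, -3], [0, 0, 1, 6]]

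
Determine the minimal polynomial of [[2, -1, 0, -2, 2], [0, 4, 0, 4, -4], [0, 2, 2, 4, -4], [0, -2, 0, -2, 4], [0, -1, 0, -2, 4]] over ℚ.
The characteristic polynomial factors as (x - 2)^5. The minimal polynomial is ∏(x - λ)^{k_λ} where k_λ is the size of the largest Jordan block at λ.

For λ = 2: rank(A - 2I) = 1, and the largest Jordan block has size 2 (the smallest k with rank((A - 2I)^k) = rank((A - 2I)^(k+1))).

So m_A(x) = (x - 2)^2.

m_A(x) = (x - 2)^2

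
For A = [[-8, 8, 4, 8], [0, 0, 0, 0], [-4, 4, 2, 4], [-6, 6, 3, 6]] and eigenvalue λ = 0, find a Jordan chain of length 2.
v_1 = [[0, 1, -1, 0]]^T, v_2 = [[4, 0, 2, 3]]^T

We seek v_1 ∈ ker(A^2) \ ker(A), then set v_{i+1} = A v_i.

One such chain is v_1 = [[0, 1, -1, 0]]^T, v_2 = [[4, 0, 2, 3]]^T. Check: A v_2 = [[0, 0, 0, 0]]^T = 0.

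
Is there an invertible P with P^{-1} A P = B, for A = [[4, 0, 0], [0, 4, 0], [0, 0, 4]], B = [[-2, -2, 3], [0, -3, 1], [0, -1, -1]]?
No.

trace(A) = 12 but trace(B) = -6. The trace is a similarity invariant, so A and B are not similar.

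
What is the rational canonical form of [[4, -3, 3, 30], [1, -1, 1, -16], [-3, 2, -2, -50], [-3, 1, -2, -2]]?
The invariant factors of A (the non-unit diagonal entries of the Smith normal form of xI - A over ℚ[x]) are (x + 1)(x^3 + 4x + 4), each dividing the next. The characteristic polynomial is their product, (x + 1)(x^3 + 4x + 4).

The rational canonical form is the block-diagonal matrix of companion matrices C(f_i):
R = [[0, 0, 0, -4], [1, 0, 0, -8], [0, 1, 0, -4], [0, 0, 1, -1]].

Note the characteristic polynomial does not split into linear factors over ℚ, so A has no Jordan form over ℚ; the rational canonical form exists over any field.

R = [[0, 0, 0, -4], [1, 0, 0, -8], [0, 1, 0, -4], [0, 0, 1, -1]]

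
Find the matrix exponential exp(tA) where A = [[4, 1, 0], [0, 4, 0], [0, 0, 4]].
A has Jordan form J = [[4, 1, 0], [0, 4, 0], [0, 0, 4]] with A = PJP^{-1}, so e^{tA} = P e^{tJ} P^{-1}.

For a Jordan block J_k(λ), e^{tJ_k(λ)} = e^{λt} · (I + tN + t^2 N^2/2! + ... + t^{k-1} N^{k-1}/(k-1)!) where N is the nilpotent superdiagonal part.

Assembling the blocks and conjugating back gives the entries of e^{tA} as shown above.

e^{tA} = [[e^{4*t}, t*e^{4*t}, 0], [0, e^{4*t}, 0], [0, 0, e^{4*t}]]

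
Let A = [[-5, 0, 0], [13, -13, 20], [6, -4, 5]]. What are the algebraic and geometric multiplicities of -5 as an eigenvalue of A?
The characteristic polynomial is (x + 3)(x + 5)^2, so the factor x + 5 appears with exponent 2: the algebraic multiplicity is 2.

rank(A + 5I) = 2, so the eigenspace has dimension 3 - 2 = 1: the geometric multiplicity is 1.

Since 1 < 2, A is not diagonalizable.

algebraic multiplicity 2, geometric multiplicity 1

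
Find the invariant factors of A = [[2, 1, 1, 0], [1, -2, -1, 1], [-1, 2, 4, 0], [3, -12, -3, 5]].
(x - 3)(x - 2)^3

The Jordan structure of A has elementary divisors (x - 2)^3, (x - 3). Arranging the block sizes at each eigenvalue in decreasing order and taking row products gives the invariant factors.

Invariant factors (smallest first, each dividing the next): (x - 3)(x - 2)^3.

Check: the last factor (x - 3)(x - 2)^3 is the minimal polynomial, and the product (x - 3)(x - 2)^3 is the characteristic polynomial.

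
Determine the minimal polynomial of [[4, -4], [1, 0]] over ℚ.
m_A(x) = (x - 2)^2

The characteristic polynomial factors as (x - 2)^2. The minimal polynomial is ∏(x - λ)^{k_λ} where k_λ is the size of the largest Jordan block at λ.

For λ = 2: rank(A - 2I) = 1, and the largest Jordan block has size 2 (the smallest k with rank((A - 2I)^k) = rank((A - 2I)^(k+1))).

So m_A(x) = (x - 2)^2.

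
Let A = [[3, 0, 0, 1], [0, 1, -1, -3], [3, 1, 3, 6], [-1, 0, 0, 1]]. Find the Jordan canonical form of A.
J = [[2, 1, 0, 0], [0, 2, 0, 0], [0, 0, 2, 1], [0, 0, 0, 2]]

The characteristic polynomial is det(xI - A) = (x - 2)^4, so the eigenvalues are 2 (algebraic multiplicity 4).

For λ = 2: rank(A - 2I) = 2, rank((A - 2I)^2) = 0. The eigenspace has dimension 4 - 2 = 2, so there are 2 Jordan blocks; the rank sequence gives block sizes [2, 2].

Assembling the blocks gives the Jordan form J above.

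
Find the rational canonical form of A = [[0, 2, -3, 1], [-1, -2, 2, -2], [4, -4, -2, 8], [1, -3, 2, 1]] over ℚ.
R = [[0, 0, 0, -6], [1, 0, 0, 1], [0, 1, 0, 1], [0, 0, 1, -3]]

The invariant factors of A (the non-unit diagonal entries of the Smith normal form of xI - A over ℚ[x]) are (x + 3)(x^3 - x + 2), each dividing the next. The characteristic polynomial is their product, (x + 3)(x^3 - x + 2).

The rational canonical form is the block-diagonal matrix of companion matrices C(f_i):
R = [[0, 0, 0, -6], [1, 0, 0, 1], [0, 1, 0, 1], [0, 0, 1, -3]].

Note the characteristic polynomial does not split into linear factors over ℚ, so A has no Jordan form over ℚ; the rational canonical form exists over any field.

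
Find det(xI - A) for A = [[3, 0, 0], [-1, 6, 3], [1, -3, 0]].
xI - A = [[x - 3, 0, 0], [1, x - 6, -3], [-1, 3, x]].

Expanding det(xI - A) along the first row:
det(xI - A) = + (x - 3)·det([[x - 6, -3], [3, x]]) - (0)·det([[1, -3], [-1, x]]) + (0)·det([[1, x - 6], [-1, 3]]).

Evaluating gives χ_A(x) = x^3 - 9x^2 + 27x - 27 = (x - 3)^3.

χ_A(x) = (x - 3)^3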